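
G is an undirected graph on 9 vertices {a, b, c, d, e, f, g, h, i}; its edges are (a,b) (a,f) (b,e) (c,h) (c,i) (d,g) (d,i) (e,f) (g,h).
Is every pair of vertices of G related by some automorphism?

G has two connected components, {c, d, g, h, i} and {a, b, e, f}; each is 2-regular, so G = C_5 ⊔ C_4. The orbit of a under Aut(G) is {a, b, e, f}, which does not contain c, so G is not vertex-transitive.

No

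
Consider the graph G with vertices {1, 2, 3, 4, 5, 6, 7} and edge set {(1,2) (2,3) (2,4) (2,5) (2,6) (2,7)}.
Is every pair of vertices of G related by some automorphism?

Vertex 2 is the only vertex of degree 6, so every automorphism fixes it; G is not vertex-transitive.

No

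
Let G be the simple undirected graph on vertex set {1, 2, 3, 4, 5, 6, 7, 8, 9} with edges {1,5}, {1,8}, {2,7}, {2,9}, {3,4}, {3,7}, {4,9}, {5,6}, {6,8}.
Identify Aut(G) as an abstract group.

G has two connected components, {2, 3, 4, 7, 9} and {1, 5, 6, 8}; each is 2-regular, so G = C_5 ⊔ C_4. The components are non-isomorphic (different sizes), so Aut(G) = Aut(C_4) × Aut(C_5) = D_4 × D_5 of order 8·10 = 80.

D_4 × D_5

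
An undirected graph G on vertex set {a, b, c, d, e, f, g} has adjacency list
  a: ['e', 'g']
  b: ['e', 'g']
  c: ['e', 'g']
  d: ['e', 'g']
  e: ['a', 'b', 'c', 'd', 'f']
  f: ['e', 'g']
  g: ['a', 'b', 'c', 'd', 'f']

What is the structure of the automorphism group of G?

The vertices split by degree into {e, g} (degree 5) and {a, b, c, d, f} (degree 2); every edge runs between the two parts, so G is the complete bipartite graph K_{2,5}. Automorphisms preserve the bipartition setwise (since the parts differ in size) and act as S_2 × S_5 within it; |Aut| = 240.

S_2 × S_5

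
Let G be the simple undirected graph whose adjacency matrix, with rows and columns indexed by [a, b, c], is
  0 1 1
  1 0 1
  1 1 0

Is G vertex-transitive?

Yes

All 3 vertices are pairwise adjacent: G = K_3. Every bijection on the vertex set is an automorphism of K_3; hence Aut(K_3) ≅ S_3, order 6. This group acts transitively on the 3 vertices.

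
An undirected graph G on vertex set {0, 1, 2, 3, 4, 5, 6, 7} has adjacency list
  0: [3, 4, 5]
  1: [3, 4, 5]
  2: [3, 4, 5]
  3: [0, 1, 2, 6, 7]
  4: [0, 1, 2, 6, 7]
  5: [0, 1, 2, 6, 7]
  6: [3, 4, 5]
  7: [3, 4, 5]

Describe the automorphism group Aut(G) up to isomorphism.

S_3 × S_5

The vertices split by degree into {3, 4, 5} (degree 5) and {0, 1, 2, 6, 7} (degree 3); every edge runs between the two parts, so G is the complete bipartite graph K_{3,5}. Automorphisms preserve the bipartition setwise (since the parts differ in size) and act as S_3 × S_5 within it; |Aut| = 720.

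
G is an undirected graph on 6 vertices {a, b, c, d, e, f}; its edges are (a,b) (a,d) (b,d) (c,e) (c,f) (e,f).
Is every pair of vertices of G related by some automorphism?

G has two connected components, {c, e, f} and {a, b, d}; each is 2-regular, so G = C_3 ⊔ C_3. Aut of a disjoint union of two copies of C_3 is the wreath product D_3 ≀ Z_2, of order 2·6² = 72. Under this action every vertex can be carried to every other, so G is vertex-transitive.

Yes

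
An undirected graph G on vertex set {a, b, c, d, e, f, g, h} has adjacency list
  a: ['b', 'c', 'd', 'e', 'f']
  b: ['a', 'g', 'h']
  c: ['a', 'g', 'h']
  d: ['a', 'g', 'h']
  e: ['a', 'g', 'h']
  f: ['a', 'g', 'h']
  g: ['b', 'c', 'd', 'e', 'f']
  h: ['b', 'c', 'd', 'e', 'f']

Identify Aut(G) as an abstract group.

S_5 × S_3

The vertices split by degree into {a, g, h} (degree 5) and {b, c, d, e, f} (degree 3); every edge runs between the two parts, so G is the complete bipartite graph K_{3,5}. The parts have unequal sizes, so no automorphism swaps them; each part is permuted independently, giving S_5 × S_3 of order 5!·3! = 720.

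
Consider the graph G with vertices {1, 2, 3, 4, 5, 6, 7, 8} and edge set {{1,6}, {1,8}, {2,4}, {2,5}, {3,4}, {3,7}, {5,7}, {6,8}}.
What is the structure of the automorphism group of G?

D_5 × D_3

G has two connected components, {2, 3, 4, 5, 7} and {1, 6, 8}; each is 2-regular, so G = C_5 ⊔ C_3. The components are non-isomorphic (different sizes), so Aut(G) = Aut(C_5) × Aut(C_3) = D_5 × D_3 of order 10·6 = 60.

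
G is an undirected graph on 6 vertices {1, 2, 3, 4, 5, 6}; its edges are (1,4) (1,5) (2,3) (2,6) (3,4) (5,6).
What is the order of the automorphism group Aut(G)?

G is 2-regular and connected on 6 vertices, i.e. the cycle C_6. C_6 has 6 rotations and 6 reflections, so Aut(C_6) ≅ D_6 of order 12.

12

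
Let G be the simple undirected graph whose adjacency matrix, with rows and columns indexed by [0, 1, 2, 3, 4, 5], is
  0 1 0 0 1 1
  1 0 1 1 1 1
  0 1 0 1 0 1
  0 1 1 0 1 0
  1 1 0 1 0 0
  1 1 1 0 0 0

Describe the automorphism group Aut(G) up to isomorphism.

D_5

Vertex 1 is the unique vertex of degree 5; the remaining 5 vertices each have degree 3 and induce a cycle, so G is the wheel on 6 vertices with hub 1. Every automorphism fixes the hub and acts on the rim 5-cycle, so Aut(G) ≅ Aut(C_5) = D_5 of order 10.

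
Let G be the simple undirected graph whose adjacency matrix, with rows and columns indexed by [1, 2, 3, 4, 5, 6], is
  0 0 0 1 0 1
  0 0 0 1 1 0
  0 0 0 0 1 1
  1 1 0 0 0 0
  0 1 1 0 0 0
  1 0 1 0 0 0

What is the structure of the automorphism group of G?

D_6

Every vertex has degree 2 and the graph is connected, so G is the 6-cycle C_6. C_6 has 6 rotations and 6 reflections, so Aut(C_6) ≅ D_6 of order 12.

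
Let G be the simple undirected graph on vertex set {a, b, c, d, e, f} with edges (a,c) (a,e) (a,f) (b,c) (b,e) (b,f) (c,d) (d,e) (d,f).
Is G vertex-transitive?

G is 3-regular and bipartite with parts {c, e, f} and {a, b, d} (each part is independent and every cross-pair is an edge), so G = K_{3,3}. Aut(K_{3,3}) is the wreath product S_3 ≀ Z_2: permute within each part, then optionally swap the parts; |Aut| = 2·(3!)² = 72. Under this action every vertex can be carried to every other, so G is vertex-transitive.

Yes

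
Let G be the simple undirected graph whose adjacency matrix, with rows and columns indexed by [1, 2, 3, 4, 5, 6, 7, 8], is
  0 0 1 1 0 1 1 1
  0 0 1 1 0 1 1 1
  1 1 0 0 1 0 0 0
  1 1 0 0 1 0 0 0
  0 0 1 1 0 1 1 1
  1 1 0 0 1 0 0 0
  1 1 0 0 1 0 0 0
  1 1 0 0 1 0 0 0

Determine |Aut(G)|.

720

The vertices split by degree into {1, 2, 5} (degree 5) and {3, 4, 6, 7, 8} (degree 3); every edge runs between the two parts, so G is the complete bipartite graph K_{3,5}. Automorphisms preserve the bipartition setwise (since the parts differ in size) and act as S_3 × S_5 within it; |Aut| = 720.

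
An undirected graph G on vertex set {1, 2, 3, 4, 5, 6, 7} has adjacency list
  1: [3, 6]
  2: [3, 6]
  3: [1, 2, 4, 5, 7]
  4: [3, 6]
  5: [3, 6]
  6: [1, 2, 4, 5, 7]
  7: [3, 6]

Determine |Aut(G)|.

240

The vertices split by degree into {3, 6} (degree 5) and {1, 2, 4, 5, 7} (degree 2); every edge runs between the two parts, so G is the complete bipartite graph K_{2,5}. The parts have unequal sizes, so no automorphism swaps them; each part is permuted independently, giving S_5 × S_2 of order 5!·2! = 240.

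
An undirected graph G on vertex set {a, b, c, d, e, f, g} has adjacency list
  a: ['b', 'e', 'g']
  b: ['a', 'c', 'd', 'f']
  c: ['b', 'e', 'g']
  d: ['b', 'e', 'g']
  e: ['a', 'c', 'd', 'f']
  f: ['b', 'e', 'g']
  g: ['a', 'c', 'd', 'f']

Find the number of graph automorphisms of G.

The vertices split by degree into {b, e, g} (degree 4) and {a, c, d, f} (degree 3); every edge runs between the two parts, so G is the complete bipartite graph K_{3,4}. The parts have unequal sizes, so no automorphism swaps them; each part is permuted independently, giving S_3 × S_4 of order 3!·4! = 144.

144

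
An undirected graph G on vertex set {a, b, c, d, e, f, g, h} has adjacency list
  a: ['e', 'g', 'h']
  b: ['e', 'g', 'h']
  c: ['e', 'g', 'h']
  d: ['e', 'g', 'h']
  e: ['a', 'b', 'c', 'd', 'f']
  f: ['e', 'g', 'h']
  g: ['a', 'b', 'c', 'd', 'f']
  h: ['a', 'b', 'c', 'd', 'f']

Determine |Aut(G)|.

720

The vertices split by degree into {e, g, h} (degree 5) and {a, b, c, d, f} (degree 3); every edge runs between the two parts, so G is the complete bipartite graph K_{3,5}. Automorphisms preserve the bipartition setwise (since the parts differ in size) and act as S_5 × S_3 within it; |Aut| = 720.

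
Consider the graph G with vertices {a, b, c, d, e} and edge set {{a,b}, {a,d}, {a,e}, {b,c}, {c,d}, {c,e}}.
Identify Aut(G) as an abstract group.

The vertices split by degree into {a, c} (degree 3) and {b, d, e} (degree 2); every edge runs between the two parts, so G is the complete bipartite graph K_{2,3}. The parts have unequal sizes, so no automorphism swaps them; each part is permuted independently, giving S_3 × S_2 of order 3!·2! = 12.

S_3 × S_2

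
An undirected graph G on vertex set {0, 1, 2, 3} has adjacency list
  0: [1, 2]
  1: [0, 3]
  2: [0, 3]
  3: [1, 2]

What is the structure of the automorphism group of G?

G is 2-regular and bipartite on 2^2 = 4 vertices with girth 4; it is the hypercube graph Q_2. Aut(Q_2) consists of the signed permutations of the 2 coordinate axes: 2! permutations times 2^2 sign flips, so |Aut| = 2^2·2! = 8.

the dihedral group of order 8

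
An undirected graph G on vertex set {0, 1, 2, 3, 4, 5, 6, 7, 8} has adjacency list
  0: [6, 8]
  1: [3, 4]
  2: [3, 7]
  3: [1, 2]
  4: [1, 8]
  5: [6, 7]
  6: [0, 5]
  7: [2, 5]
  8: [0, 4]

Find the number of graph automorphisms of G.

18

Every vertex has degree 2 and the graph is connected, so G is the 9-cycle C_9. The automorphisms of the 9-cycle are exactly the symmetries of a regular 9-gon: the dihedral group D_9, |D_9| = 18.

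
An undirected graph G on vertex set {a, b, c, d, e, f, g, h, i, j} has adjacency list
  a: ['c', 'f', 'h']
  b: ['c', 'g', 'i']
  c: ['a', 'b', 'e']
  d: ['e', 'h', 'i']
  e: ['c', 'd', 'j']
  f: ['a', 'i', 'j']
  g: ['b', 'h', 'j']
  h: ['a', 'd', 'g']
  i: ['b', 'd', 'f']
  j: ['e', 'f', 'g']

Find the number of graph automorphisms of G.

G is 3-regular on 10 vertices with no triangles and no 4-cycles (girth 5): this is the Petersen graph. It is a classical fact that the Petersen graph has automorphism group S_5 (order 120), arising from its description as the Kneser graph K(5,2).

120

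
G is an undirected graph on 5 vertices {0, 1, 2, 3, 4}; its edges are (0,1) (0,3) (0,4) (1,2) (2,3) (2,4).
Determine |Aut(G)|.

The vertices split by degree into {0, 2} (degree 3) and {1, 3, 4} (degree 2); every edge runs between the two parts, so G is the complete bipartite graph K_{2,3}. The parts have unequal sizes, so no automorphism swaps them; each part is permuted independently, giving S_2 × S_3 of order 2!·3! = 12.

12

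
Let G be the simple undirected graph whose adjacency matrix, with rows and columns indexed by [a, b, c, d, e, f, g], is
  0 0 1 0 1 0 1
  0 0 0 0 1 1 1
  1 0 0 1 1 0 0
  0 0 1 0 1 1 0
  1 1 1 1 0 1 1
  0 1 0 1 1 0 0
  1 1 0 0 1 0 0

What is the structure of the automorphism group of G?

Vertex e is the unique vertex of degree 6; the remaining 6 vertices each have degree 3 and induce a cycle, so G is the wheel on 7 vertices with hub e. Every automorphism fixes the hub and acts on the rim 6-cycle, so Aut(G) ≅ Aut(C_6) = D_6 of order 12.

the dihedral group of order 12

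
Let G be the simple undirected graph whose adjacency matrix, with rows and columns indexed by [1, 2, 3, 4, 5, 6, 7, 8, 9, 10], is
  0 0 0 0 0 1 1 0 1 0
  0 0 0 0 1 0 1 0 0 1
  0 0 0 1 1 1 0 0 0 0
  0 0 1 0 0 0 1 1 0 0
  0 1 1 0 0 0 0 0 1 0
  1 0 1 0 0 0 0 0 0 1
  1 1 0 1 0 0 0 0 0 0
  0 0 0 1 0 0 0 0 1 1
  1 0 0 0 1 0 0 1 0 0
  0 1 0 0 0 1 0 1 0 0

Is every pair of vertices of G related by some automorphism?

Yes

G is 3-regular on 10 vertices with no triangles and no 4-cycles (girth 5): this is the Petersen graph. Viewing the Petersen graph as the Kneser graph K(5,2) — vertices are 2-subsets of {1,…,5}, edges join disjoint pairs — its automorphisms are exactly the permutations of the 5-element set, so Aut ≅ S_5 of order 120. Under this action every vertex can be carried to every other, so G is vertex-transitive.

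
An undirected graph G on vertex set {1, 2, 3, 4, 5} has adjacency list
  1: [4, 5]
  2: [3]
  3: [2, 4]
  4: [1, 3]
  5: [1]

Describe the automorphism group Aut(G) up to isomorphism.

The degree sequence is [2, 1, 2, 2, 1]; the two degree-1 vertices 2 and 5 are the ends of a path, so G = P_5. The only nontrivial automorphism of a path is the end-to-end reflection, so Aut(G) ≅ Z_2.

Z_2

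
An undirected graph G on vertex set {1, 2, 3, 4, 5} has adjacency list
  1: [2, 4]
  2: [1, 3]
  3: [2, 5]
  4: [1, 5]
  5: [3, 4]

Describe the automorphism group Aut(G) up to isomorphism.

the dihedral group of order 10

G is 2-regular and connected on 5 vertices, i.e. the cycle C_5. The automorphisms of the 5-cycle are exactly the symmetries of a regular 5-gon: the dihedral group D_5, |D_5| = 10.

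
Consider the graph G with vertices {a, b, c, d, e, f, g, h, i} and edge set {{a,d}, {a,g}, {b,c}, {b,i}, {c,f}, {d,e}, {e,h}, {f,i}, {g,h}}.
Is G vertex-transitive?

No

G has two connected components, {a, d, e, g, h} and {b, c, f, i}; each is 2-regular, so G = C_5 ⊔ C_4. The orbit of a under Aut(G) is {a, d, e, g, h}, which does not contain b, so G is not vertex-transitive.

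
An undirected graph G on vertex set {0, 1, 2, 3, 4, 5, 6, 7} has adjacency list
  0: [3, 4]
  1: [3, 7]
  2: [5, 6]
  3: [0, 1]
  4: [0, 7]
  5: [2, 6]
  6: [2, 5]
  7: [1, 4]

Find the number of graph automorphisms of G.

G has two connected components, {0, 1, 3, 4, 7} and {2, 5, 6}; each is 2-regular, so G = C_5 ⊔ C_3. No automorphism exchanges components of different sizes, hence Aut(G) is the direct product D_5 × D_3, order 60.

60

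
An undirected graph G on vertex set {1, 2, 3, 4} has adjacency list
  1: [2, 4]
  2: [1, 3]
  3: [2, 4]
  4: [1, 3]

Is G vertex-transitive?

Yes

G is 2-regular and bipartite with parts {2, 4} and {1, 3} (each part is independent and every cross-pair is an edge), so G = K_{2,2}. Each part can be permuted independently (S_2 × S_2) and the two equal-size parts can also be swapped, giving (S_2 × S_2) ⋊ Z_2 of order 2·(2!)² = 8. Under this action every vertex can be carried to every other, so G is vertex-transitive.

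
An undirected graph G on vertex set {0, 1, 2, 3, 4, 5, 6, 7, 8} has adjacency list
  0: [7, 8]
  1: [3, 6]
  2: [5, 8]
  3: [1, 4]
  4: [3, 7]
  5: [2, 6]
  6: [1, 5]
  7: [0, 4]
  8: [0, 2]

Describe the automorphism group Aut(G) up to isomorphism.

the dihedral group of order 18

G is 2-regular and connected on 9 vertices, i.e. the cycle C_9. The automorphisms of the 9-cycle are exactly the symmetries of a regular 9-gon: the dihedral group D_9, |D_9| = 18.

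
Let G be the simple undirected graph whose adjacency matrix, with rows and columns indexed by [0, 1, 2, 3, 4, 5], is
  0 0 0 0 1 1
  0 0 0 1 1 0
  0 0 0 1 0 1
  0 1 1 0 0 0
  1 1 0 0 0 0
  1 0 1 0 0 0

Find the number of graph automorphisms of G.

Every vertex has degree 2 and the graph is connected, so G is the 6-cycle C_6. The automorphisms of the 6-cycle are exactly the symmetries of a regular 6-gon: the dihedral group D_6, |D_6| = 12.

12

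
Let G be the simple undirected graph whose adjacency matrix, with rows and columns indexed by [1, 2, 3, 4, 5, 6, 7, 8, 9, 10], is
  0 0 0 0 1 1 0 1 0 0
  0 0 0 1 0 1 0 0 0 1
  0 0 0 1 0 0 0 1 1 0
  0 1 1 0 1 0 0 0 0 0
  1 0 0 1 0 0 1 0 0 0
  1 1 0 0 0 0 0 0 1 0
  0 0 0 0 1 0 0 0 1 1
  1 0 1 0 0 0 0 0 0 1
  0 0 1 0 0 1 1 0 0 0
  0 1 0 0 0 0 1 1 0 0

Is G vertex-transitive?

Yes

G is 3-regular on 10 vertices with no triangles and no 4-cycles (girth 5): this is the Petersen graph. It is a classical fact that the Petersen graph has automorphism group S_5 (order 120), arising from its description as the Kneser graph K(5,2). Under this action every vertex can be carried to every other, so G is vertex-transitive.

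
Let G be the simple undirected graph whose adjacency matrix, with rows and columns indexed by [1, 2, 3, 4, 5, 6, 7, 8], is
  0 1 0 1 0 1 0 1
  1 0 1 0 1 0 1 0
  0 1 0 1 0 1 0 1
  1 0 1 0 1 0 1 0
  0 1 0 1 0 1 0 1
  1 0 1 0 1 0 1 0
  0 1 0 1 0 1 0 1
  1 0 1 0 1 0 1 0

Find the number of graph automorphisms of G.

G is 4-regular and bipartite with parts {1, 3, 5, 7} and {2, 4, 6, 8} (each part is independent and every cross-pair is an edge), so G = K_{4,4}. Each part can be permuted independently (S_4 × S_4) and the two equal-size parts can also be swapped, giving (S_4 × S_4) ⋊ Z_2 of order 2·(4!)² = 1152.

1152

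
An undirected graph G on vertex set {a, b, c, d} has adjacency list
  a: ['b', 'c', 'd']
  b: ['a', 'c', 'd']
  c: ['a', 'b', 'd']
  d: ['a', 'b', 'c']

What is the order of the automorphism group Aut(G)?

24

Every vertex has degree 3, so G is the complete graph K_4. Every bijection on the vertex set is an automorphism of K_4; hence Aut(K_4) ≅ S_4, order 24.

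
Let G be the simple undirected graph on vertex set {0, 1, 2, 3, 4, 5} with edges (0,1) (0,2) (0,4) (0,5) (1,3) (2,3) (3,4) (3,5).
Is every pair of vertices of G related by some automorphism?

No

Automorphisms preserve degree, but G has vertices of degree 2 and vertices of degree 4; no automorphism maps one to the other, so G is not vertex-transitive.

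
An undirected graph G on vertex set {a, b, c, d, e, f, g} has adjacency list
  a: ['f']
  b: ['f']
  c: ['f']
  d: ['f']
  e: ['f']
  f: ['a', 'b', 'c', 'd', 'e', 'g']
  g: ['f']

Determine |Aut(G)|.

720

Vertex f has degree 6 and every other vertex has degree 1, so G is the star K_{1,6} with centre f. Any automorphism fixes the centre and permutes the 6 leaves freely, so Aut(G) ≅ S_6 of order 6! = 720.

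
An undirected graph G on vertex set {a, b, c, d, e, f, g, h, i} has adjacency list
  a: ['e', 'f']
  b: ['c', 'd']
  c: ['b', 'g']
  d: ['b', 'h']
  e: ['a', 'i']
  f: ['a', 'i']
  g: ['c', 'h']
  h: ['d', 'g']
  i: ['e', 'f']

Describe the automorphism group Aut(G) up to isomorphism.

G has two connected components, {b, c, d, g, h} and {a, e, f, i}; each is 2-regular, so G = C_5 ⊔ C_4. The components are non-isomorphic (different sizes), so Aut(G) = Aut(C_4) × Aut(C_5) = D_4 × D_5 of order 8·10 = 80.

D_4 × D_5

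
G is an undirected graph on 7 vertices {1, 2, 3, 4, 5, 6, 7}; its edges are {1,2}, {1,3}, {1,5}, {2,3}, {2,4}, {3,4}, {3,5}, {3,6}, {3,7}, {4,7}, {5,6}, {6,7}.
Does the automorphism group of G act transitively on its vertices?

Vertex 3 is the only vertex of degree 6, so every automorphism fixes it; G is not vertex-transitive.

No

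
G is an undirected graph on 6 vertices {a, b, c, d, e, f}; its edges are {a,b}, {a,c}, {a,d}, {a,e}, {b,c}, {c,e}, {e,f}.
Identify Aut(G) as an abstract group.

Degrees alone do not determine every vertex (e.g. c and e both have degree 3), but their neighbour-degree multisets differ: N(c) has degrees [2, 3, 4] while N(e) has degrees [1, 3, 4]. Repeating this refinement separates all vertices, so the only automorphism is the identity.

{e}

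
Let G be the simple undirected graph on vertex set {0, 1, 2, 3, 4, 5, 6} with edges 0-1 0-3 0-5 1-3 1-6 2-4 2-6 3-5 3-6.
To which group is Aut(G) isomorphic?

the trivial group

The degree sequence is [3, 3, 2, 4, 1, 2, 3]. Checking the degree-preserving permutations of the vertex set shows that none except the identity preserves every edge, so Aut(G) is trivial.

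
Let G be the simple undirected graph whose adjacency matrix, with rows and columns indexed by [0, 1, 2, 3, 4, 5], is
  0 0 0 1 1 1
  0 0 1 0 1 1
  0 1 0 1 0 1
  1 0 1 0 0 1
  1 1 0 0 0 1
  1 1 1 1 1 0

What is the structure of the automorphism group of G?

D_5

Vertex 5 is the unique vertex of degree 5; the remaining 5 vertices each have degree 3 and induce a cycle, so G is the wheel on 6 vertices with hub 5. With the hub fixed, the remaining symmetry is that of the rim cycle C_5, giving the dihedral group D_5.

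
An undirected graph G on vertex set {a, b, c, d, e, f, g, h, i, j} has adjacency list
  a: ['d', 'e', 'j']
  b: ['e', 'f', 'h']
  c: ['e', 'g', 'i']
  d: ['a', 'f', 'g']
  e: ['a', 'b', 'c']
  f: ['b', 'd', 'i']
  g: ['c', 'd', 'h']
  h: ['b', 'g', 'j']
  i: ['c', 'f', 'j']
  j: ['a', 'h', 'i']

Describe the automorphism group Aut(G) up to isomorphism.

the symmetric group S_5

G is 3-regular on 10 vertices with no triangles and no 4-cycles (girth 5): this is the Petersen graph. It is a classical fact that the Petersen graph has automorphism group S_5 (order 120), arising from its description as the Kneser graph K(5,2).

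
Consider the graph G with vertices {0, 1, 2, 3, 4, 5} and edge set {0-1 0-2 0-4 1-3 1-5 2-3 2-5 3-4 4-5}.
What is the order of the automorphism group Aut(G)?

G is 3-regular and bipartite with parts {1, 2, 4} and {0, 3, 5} (each part is independent and every cross-pair is an edge), so G = K_{3,3}. Aut(K_{3,3}) is the wreath product S_3 ≀ Z_2: permute within each part, then optionally swap the parts; |Aut| = 2·(3!)² = 72.

72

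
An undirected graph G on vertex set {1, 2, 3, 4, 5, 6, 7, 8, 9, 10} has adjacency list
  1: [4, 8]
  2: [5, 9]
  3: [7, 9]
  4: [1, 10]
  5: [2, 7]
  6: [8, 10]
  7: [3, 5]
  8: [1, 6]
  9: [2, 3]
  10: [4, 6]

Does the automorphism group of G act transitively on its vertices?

G has two connected components, {2, 3, 5, 7, 9} and {1, 4, 6, 8, 10}; each is 2-regular, so G = C_5 ⊔ C_5. Aut of a disjoint union of two copies of C_5 is the wreath product D_5 ≀ Z_2, of order 2·10² = 200. Under this action every vertex can be carried to every other, so G is vertex-transitive.

Yes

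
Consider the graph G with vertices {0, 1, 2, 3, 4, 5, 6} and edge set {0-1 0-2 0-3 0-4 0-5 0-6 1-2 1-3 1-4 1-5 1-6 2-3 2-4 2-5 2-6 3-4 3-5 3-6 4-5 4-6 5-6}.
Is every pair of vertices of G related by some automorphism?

Yes

All 7 vertices are pairwise adjacent: G = K_7. Any permutation of the 7 vertices preserves K_7, so Aut(K_7) = S_7 of order 7! = 5040. Under this action every vertex can be carried to every other, so G is vertex-transitive.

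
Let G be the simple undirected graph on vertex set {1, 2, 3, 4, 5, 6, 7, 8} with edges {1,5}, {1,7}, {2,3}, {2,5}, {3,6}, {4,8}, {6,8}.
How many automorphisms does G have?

2

The degree sequence is [2, 2, 2, 1, 2, 2, 1, 2]; the two degree-1 vertices 4 and 7 are the ends of a path, so G = P_8. A path has exactly one nontrivial symmetry — reversal — giving Aut(G) of order 2.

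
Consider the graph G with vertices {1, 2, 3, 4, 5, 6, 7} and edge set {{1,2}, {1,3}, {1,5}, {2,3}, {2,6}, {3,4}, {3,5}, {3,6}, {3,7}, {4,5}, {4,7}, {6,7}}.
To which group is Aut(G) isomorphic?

Vertex 3 is the unique vertex of degree 6; the remaining 6 vertices each have degree 3 and induce a cycle, so G is the wheel on 7 vertices with hub 3. Every automorphism fixes the hub and acts on the rim 6-cycle, so Aut(G) ≅ Aut(C_6) = D_6 of order 12.

D_6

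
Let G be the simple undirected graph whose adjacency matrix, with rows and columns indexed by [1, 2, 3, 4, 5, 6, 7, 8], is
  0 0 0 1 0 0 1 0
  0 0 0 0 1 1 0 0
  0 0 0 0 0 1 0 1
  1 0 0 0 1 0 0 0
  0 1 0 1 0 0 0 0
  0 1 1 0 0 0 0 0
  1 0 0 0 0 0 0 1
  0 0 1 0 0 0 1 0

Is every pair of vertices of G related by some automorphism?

Every vertex has degree 2 and the graph is connected, so G is the 8-cycle C_8. The automorphisms of the 8-cycle are exactly the symmetries of a regular 8-gon: the dihedral group D_8, |D_8| = 16. Under this action every vertex can be carried to every other, so G is vertex-transitive.

Yes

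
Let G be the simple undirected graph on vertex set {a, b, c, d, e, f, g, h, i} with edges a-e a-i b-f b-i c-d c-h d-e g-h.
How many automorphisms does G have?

2

The degree sequence is [2, 2, 2, 2, 2, 1, 1, 2, 2]; the two degree-1 vertices f and g are the ends of a path, so G = P_9. The only nontrivial automorphism of a path is the end-to-end reflection, so Aut(G) ≅ Z_2.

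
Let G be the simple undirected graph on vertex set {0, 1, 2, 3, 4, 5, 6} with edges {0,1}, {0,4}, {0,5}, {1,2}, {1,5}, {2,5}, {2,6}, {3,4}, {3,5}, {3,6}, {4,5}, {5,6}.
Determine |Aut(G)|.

12

Vertex 5 is the unique vertex of degree 6; the remaining 6 vertices each have degree 3 and induce a cycle, so G is the wheel on 7 vertices with hub 5. With the hub fixed, the remaining symmetry is that of the rim cycle C_6, giving the dihedral group D_6.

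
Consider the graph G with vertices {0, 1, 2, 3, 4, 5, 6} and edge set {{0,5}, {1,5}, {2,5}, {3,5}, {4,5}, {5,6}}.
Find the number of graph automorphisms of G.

Vertex 5 has degree 6 and every other vertex has degree 1, so G is the star K_{1,6} with centre 5. The 6 leaves are pairwise interchangeable while the centre is fixed, giving Aut(G) = S_6.

720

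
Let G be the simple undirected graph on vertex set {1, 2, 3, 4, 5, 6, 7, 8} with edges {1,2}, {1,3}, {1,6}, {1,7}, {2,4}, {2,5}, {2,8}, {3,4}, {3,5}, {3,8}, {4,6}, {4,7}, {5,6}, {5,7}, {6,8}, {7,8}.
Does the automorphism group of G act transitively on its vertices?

G is 4-regular and bipartite with parts {2, 3, 6, 7} and {1, 4, 5, 8} (each part is independent and every cross-pair is an edge), so G = K_{4,4}. Each part can be permuted independently (S_4 × S_4) and the two equal-size parts can also be swapped, giving (S_4 × S_4) ⋊ Z_2 of order 2·(4!)² = 1152. This group acts transitively on the 8 vertices.

Yes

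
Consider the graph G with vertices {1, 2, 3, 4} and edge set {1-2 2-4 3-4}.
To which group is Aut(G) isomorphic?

The degree sequence is [1, 2, 1, 2]; the two degree-1 vertices 1 and 3 are the ends of a path, so G = P_4. A path has exactly one nontrivial symmetry — reversal — giving Aut(G) of order 2.

Z_2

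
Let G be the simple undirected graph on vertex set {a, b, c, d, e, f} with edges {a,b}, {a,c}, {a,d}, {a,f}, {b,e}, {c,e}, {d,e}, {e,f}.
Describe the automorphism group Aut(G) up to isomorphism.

S_2 × S_4

The vertices split by degree into {a, e} (degree 4) and {b, c, d, f} (degree 2); every edge runs between the two parts, so G is the complete bipartite graph K_{2,4}. Automorphisms preserve the bipartition setwise (since the parts differ in size) and act as S_2 × S_4 within it; |Aut| = 48.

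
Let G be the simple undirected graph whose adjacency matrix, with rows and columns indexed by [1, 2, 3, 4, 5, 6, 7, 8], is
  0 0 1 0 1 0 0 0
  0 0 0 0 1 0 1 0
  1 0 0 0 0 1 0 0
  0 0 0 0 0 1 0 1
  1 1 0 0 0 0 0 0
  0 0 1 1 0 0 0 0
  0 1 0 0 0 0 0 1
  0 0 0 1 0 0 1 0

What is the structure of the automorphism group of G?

G is 2-regular and connected on 8 vertices, i.e. the cycle C_8. The automorphisms of the 8-cycle are exactly the symmetries of a regular 8-gon: the dihedral group D_8, |D_8| = 16.

D_8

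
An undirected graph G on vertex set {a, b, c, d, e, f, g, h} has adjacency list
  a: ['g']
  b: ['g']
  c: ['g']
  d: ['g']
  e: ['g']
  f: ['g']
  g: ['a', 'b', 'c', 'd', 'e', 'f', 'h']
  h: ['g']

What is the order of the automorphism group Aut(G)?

Vertex g has degree 7 and every other vertex has degree 1, so G is the star K_{1,7} with centre g. Any automorphism fixes the centre and permutes the 7 leaves freely, so Aut(G) ≅ S_7 of order 7! = 5040.

5040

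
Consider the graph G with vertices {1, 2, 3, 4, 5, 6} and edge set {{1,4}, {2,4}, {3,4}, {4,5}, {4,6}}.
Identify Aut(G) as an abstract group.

the symmetric group on 5 letters

Vertex 4 has degree 5 and every other vertex has degree 1, so G is the star K_{1,5} with centre 4. The 5 leaves are pairwise interchangeable while the centre is fixed, giving Aut(G) = S_5.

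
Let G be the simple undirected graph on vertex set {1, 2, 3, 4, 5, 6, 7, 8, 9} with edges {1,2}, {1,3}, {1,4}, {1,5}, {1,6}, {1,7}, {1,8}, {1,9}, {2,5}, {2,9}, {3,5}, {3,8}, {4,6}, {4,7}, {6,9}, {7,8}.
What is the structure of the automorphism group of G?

the dihedral group of order 16

Vertex 1 is the unique vertex of degree 8; the remaining 8 vertices each have degree 3 and induce a cycle, so G is the wheel on 9 vertices with hub 1. With the hub fixed, the remaining symmetry is that of the rim cycle C_8, giving the dihedral group D_8.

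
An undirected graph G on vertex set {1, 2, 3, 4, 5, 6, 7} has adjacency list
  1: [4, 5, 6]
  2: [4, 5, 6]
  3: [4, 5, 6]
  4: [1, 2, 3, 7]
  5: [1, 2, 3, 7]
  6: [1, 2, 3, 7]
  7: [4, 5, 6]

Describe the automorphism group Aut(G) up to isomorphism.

S_4 × S_3

The vertices split by degree into {4, 5, 6} (degree 4) and {1, 2, 3, 7} (degree 3); every edge runs between the two parts, so G is the complete bipartite graph K_{3,4}. Automorphisms preserve the bipartition setwise (since the parts differ in size) and act as S_4 × S_3 within it; |Aut| = 144.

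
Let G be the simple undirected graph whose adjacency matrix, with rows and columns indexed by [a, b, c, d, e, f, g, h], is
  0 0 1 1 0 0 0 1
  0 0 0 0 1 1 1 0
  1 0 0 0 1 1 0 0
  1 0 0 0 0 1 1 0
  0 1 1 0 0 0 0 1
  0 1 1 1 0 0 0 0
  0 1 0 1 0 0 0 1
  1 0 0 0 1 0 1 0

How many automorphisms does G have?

G is 3-regular and bipartite on 2^3 = 8 vertices with girth 4; it is the hypercube graph Q_3. Aut(Q_3) consists of the signed permutations of the 3 coordinate axes: 3! permutations times 2^3 sign flips, so |Aut| = 2^3·3! = 48.

48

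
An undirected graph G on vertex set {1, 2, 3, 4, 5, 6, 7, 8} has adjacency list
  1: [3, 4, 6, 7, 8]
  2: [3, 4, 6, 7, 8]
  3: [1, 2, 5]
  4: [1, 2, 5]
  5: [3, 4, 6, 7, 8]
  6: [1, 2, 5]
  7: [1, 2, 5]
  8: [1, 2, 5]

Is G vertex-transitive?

No

Automorphisms preserve degree, but G has vertices of degree 3 and vertices of degree 5; no automorphism maps one to the other, so G is not vertex-transitive.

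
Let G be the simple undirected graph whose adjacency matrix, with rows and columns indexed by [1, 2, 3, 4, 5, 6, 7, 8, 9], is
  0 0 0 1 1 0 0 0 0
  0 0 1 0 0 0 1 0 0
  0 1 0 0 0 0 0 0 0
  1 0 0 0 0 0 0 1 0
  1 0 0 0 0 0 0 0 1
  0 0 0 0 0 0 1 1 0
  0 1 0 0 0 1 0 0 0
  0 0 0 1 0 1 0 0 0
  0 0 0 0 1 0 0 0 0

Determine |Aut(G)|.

The degree sequence is [2, 2, 1, 2, 2, 2, 2, 2, 1]; the two degree-1 vertices 3 and 9 are the ends of a path, so G = P_9. The only nontrivial automorphism of a path is the end-to-end reflection, so Aut(G) ≅ Z_2.

2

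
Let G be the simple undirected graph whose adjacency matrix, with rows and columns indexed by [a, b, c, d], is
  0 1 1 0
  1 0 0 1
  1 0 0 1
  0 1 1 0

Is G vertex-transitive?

Yes

G is 2-regular and connected on 4 vertices, i.e. the cycle C_4. C_4 has 4 rotations and 4 reflections, so Aut(C_4) ≅ D_4 of order 8. Under this action every vertex can be carried to every other, so G is vertex-transitive.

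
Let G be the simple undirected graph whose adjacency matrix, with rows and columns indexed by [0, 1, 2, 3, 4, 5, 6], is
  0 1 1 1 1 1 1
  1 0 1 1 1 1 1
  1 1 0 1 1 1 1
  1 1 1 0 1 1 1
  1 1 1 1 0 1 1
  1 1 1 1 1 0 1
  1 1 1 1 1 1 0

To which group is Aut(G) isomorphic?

S_7

Every vertex has degree 6, so G is the complete graph K_7. Any permutation of the 7 vertices preserves K_7, so Aut(K_7) = S_7 of order 7! = 5040.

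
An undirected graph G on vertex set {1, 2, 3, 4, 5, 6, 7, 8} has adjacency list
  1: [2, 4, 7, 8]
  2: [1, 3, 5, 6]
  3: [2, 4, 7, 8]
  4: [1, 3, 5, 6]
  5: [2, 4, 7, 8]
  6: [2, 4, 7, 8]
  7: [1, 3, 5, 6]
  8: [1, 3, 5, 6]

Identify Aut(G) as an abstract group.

S_4 ≀ Z_2

G is 4-regular and bipartite with parts {1, 3, 5, 6} and {2, 4, 7, 8} (each part is independent and every cross-pair is an edge), so G = K_{4,4}. Each part can be permuted independently (S_4 × S_4) and the two equal-size parts can also be swapped, giving (S_4 × S_4) ⋊ Z_2 of order 2·(4!)² = 1152.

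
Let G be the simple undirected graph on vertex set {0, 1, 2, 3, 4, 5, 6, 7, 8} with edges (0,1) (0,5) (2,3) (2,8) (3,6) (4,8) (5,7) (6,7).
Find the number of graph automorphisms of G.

2

The degree sequence is [2, 1, 2, 2, 1, 2, 2, 2, 2]; the two degree-1 vertices 1 and 4 are the ends of a path, so G = P_9. A path has exactly one nontrivial symmetry — reversal — giving Aut(G) of order 2.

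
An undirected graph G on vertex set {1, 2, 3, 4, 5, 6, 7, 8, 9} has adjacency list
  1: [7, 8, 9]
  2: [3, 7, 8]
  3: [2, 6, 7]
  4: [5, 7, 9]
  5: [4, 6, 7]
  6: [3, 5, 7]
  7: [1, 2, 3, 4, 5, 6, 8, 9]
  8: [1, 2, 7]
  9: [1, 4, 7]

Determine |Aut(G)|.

16

Vertex 7 is the unique vertex of degree 8; the remaining 8 vertices each have degree 3 and induce a cycle, so G is the wheel on 9 vertices with hub 7. With the hub fixed, the remaining symmetry is that of the rim cycle C_8, giving the dihedral group D_8.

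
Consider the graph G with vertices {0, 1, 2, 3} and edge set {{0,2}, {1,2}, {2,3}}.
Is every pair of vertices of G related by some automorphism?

Vertex 2 is the only vertex of degree 3, so every automorphism fixes it; G is not vertex-transitive.

No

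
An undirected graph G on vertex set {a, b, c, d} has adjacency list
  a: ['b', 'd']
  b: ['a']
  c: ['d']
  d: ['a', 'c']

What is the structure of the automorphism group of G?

The degree sequence is [2, 1, 1, 2]; the two degree-1 vertices b and c are the ends of a path, so G = P_4. A path has exactly one nontrivial symmetry — reversal — giving Aut(G) of order 2.

Z_2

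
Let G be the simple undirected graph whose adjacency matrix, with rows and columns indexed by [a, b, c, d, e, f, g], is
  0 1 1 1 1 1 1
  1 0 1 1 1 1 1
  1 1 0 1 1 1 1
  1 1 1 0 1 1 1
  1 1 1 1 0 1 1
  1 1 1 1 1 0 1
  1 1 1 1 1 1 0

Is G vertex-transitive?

Yes

All 7 vertices are pairwise adjacent: G = K_7. Any permutation of the 7 vertices preserves K_7, so Aut(K_7) = S_7 of order 7! = 5040. This group acts transitively on the 7 vertices.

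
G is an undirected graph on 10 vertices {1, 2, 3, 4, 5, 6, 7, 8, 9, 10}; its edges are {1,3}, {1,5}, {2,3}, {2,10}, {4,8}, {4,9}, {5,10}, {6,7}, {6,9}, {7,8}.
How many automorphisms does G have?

G has two connected components, {4, 6, 7, 8, 9} and {1, 2, 3, 5, 10}; each is 2-regular, so G = C_5 ⊔ C_5. With two isomorphic components, Aut(G) = Aut(C_5) ≀ S_2 = (D_5 × D_5) ⋊ Z_2: permute each cycle by D_5, then optionally swap the two cycles. Order 2·(2·5)² = 200.

200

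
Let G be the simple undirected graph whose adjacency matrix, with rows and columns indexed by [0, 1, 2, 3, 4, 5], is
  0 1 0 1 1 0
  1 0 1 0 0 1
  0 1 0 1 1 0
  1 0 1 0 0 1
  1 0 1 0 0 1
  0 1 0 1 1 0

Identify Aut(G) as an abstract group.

G is 3-regular and bipartite with parts {1, 3, 4} and {0, 2, 5} (each part is independent and every cross-pair is an edge), so G = K_{3,3}. Aut(K_{3,3}) is the wreath product S_3 ≀ Z_2: permute within each part, then optionally swap the parts; |Aut| = 2·(3!)² = 72.

S_3 ≀ Z_2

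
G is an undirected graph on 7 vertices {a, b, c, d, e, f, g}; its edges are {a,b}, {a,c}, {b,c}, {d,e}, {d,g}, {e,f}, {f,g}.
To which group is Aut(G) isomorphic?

D_4 × D_3

G has two connected components, {d, e, f, g} and {a, b, c}; each is 2-regular, so G = C_4 ⊔ C_3. The components are non-isomorphic (different sizes), so Aut(G) = Aut(C_4) × Aut(C_3) = D_4 × D_3 of order 8·6 = 48.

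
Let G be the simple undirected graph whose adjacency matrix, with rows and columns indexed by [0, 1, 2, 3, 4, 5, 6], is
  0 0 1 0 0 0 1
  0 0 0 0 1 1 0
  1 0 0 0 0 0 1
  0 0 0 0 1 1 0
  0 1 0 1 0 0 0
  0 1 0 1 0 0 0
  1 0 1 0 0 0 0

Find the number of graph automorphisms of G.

48

G has two connected components, {1, 3, 4, 5} and {0, 2, 6}; each is 2-regular, so G = C_4 ⊔ C_3. No automorphism exchanges components of different sizes, hence Aut(G) is the direct product D_4 × D_3, order 48.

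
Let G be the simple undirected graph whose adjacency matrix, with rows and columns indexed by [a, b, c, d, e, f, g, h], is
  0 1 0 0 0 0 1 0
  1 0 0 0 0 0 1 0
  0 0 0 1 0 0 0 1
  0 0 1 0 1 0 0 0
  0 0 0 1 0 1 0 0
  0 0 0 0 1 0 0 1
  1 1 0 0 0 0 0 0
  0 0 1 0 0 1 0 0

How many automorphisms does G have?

G has two connected components, {c, d, e, f, h} and {a, b, g}; each is 2-regular, so G = C_5 ⊔ C_3. The components are non-isomorphic (different sizes), so Aut(G) = Aut(C_5) × Aut(C_3) = D_5 × D_3 of order 10·6 = 60.

60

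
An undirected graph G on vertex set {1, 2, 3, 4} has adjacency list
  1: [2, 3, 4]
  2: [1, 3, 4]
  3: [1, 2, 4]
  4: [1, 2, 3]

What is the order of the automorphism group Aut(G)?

24

All 4 vertices are pairwise adjacent: G = K_4. Every bijection on the vertex set is an automorphism of K_4; hence Aut(K_4) ≅ S_4, order 24.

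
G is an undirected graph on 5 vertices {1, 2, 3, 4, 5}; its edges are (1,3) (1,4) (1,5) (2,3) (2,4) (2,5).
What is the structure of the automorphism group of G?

The vertices split by degree into {1, 2} (degree 3) and {3, 4, 5} (degree 2); every edge runs between the two parts, so G is the complete bipartite graph K_{2,3}. Automorphisms preserve the bipartition setwise (since the parts differ in size) and act as S_3 × S_2 within it; |Aut| = 12.

S_3 × S_2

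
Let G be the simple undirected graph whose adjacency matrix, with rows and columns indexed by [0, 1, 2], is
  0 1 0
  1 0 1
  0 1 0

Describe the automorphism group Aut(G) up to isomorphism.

The degree sequence is [1, 2, 1]; the two degree-1 vertices 0 and 2 are the ends of a path, so G = P_3. The only nontrivial automorphism of a path is the end-to-end reflection, so Aut(G) ≅ Z_2.

C_2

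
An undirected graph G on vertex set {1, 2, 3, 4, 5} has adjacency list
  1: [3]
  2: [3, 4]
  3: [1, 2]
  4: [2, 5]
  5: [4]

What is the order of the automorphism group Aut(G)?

2

The degree sequence is [1, 2, 2, 2, 1]; the two degree-1 vertices 1 and 5 are the ends of a path, so G = P_5. The only nontrivial automorphism of a path is the end-to-end reflection, so Aut(G) ≅ Z_2.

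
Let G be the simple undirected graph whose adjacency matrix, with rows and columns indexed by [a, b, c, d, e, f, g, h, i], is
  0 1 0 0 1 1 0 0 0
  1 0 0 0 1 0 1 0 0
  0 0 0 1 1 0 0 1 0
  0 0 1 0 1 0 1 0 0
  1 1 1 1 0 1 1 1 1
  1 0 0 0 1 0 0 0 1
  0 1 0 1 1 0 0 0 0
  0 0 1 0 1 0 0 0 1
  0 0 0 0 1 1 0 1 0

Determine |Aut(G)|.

Vertex e is the unique vertex of degree 8; the remaining 8 vertices each have degree 3 and induce a cycle, so G is the wheel on 9 vertices with hub e. Every automorphism fixes the hub and acts on the rim 8-cycle, so Aut(G) ≅ Aut(C_8) = D_8 of order 16.

16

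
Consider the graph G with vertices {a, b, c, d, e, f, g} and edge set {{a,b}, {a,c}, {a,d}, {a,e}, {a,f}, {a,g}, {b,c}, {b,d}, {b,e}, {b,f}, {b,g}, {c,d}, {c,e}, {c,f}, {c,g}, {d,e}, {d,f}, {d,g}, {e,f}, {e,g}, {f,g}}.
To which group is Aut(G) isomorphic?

the symmetric group on 7 letters

Every vertex has degree 6, so G is the complete graph K_7. Any permutation of the 7 vertices preserves K_7, so Aut(K_7) = S_7 of order 7! = 5040.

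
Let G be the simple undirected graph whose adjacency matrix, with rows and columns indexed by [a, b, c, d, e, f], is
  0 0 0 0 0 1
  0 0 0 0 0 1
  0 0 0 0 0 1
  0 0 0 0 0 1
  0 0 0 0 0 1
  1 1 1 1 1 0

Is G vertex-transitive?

Vertex f is the only vertex of degree 5, so every automorphism fixes it; G is not vertex-transitive.

No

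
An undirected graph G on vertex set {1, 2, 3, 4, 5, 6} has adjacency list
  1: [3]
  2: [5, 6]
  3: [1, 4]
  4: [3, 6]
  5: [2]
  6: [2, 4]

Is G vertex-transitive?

Automorphisms preserve degree, but G has vertices of degree 1 and vertices of degree 2; no automorphism maps one to the other, so G is not vertex-transitive.

No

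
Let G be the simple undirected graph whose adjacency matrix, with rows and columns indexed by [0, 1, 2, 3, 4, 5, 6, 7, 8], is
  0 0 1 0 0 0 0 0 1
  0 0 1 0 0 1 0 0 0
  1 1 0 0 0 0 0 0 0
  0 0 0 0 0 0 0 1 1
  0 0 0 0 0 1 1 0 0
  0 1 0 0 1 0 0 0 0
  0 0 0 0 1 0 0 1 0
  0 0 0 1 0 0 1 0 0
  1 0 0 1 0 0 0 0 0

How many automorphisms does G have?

18

Every vertex has degree 2 and the graph is connected, so G is the 9-cycle C_9. The automorphisms of the 9-cycle are exactly the symmetries of a regular 9-gon: the dihedral group D_9, |D_9| = 18.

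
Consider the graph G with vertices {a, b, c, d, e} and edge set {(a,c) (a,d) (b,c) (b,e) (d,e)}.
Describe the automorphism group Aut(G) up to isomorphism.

Every vertex has degree 2 and the graph is connected, so G is the 5-cycle C_5. C_5 has 5 rotations and 5 reflections, so Aut(C_5) ≅ D_5 of order 10.

D_5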